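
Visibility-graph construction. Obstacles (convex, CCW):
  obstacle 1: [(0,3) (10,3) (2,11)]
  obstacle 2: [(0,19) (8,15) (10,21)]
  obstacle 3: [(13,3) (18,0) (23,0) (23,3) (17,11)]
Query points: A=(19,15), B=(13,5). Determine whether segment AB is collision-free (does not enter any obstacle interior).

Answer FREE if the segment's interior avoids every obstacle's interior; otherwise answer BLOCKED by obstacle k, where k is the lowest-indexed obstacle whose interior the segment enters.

FREE

Obstacle 1 [(0,3) (10,3) (2,11)]:
  edge (0,3)–(10,3): clear
  edge (10,3)–(2,11): clear
  edge (2,11)–(0,3): clear
  midpoint (16,10) outside
  → clear
Obstacle 2 [(0,19) (8,15) (10,21)]:
  edge (0,19)–(8,15): clear
  edge (8,15)–(10,21): clear
  edge (10,21)–(0,19): clear
  midpoint (16,10) outside
  → clear
Obstacle 3 [(13,3) (18,0) (23,0) (23,3) (17,11)]:
  edge (13,3)–(18,0): clear
  edge (18,0)–(23,0): clear
  edge (23,0)–(23,3): clear
  edge (23,3)–(17,11): clear
  edge (17,11)–(13,3): clear
  midpoint (16,10) outside
  → clear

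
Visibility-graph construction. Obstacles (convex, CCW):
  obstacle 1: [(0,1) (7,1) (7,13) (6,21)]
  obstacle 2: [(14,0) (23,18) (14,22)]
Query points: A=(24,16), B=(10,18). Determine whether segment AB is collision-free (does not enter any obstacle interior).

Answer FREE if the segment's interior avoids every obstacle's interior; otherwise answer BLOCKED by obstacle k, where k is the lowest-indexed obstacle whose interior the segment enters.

Obstacle 1 [(0,1) (7,1) (7,13) (6,21)]:
  edge (0,1)–(7,1): clear
  edge (7,1)–(7,13): clear
  edge (7,13)–(6,21): clear
  edge (6,21)–(0,1): clear
  midpoint (17,17) outside
  → clear
Obstacle 2 [(14,0) (23,18) (14,22)]:
  edge (14,0)–(23,18): crosses AB
  edge (23,18)–(14,22): clear
  edge (14,22)–(14,0): crosses AB
  → BLOCKED

BLOCKED by obstacle 2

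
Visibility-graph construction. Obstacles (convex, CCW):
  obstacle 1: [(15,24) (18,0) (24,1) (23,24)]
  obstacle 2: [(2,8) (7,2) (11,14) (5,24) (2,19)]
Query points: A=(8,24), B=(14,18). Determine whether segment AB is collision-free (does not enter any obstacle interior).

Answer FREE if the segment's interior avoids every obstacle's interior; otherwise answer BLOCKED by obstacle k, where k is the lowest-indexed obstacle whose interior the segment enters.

Obstacle 1 [(15,24) (18,0) (24,1) (23,24)]:
  edge (15,24)–(18,0): clear
  edge (18,0)–(24,1): clear
  edge (24,1)–(23,24): clear
  edge (23,24)–(15,24): clear
  midpoint (11,21) outside
  → clear
Obstacle 2 [(2,8) (7,2) (11,14) (5,24) (2,19)]:
  edge (2,8)–(7,2): clear
  edge (7,2)–(11,14): clear
  edge (11,14)–(5,24): clear
  edge (5,24)–(2,19): clear
  edge (2,19)–(2,8): clear
  midpoint (11,21) outside
  → clear

FREE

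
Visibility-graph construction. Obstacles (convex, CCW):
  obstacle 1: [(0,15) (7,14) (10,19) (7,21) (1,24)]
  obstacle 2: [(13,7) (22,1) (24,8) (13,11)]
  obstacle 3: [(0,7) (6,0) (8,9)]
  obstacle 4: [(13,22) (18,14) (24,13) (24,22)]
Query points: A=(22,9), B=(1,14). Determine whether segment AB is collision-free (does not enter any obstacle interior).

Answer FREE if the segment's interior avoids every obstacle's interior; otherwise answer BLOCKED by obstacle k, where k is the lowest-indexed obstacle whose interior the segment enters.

FREE

Obstacle 1 [(0,15) (7,14) (10,19) (7,21) (1,24)]:
  edge (0,15)–(7,14): clear
  edge (7,14)–(10,19): clear
  edge (10,19)–(7,21): clear
  edge (7,21)–(1,24): clear
  edge (1,24)–(0,15): clear
  midpoint (23/2,23/2) outside
  → clear
Obstacle 2 [(13,7) (22,1) (24,8) (13,11)]:
  edge (13,7)–(22,1): clear
  edge (22,1)–(24,8): clear
  edge (24,8)–(13,11): clear
  edge (13,11)–(13,7): clear
  midpoint (23/2,23/2) outside
  → clear
Obstacle 3 [(0,7) (6,0) (8,9)]:
  edge (0,7)–(6,0): clear
  edge (6,0)–(8,9): clear
  edge (8,9)–(0,7): clear
  midpoint (23/2,23/2) outside
  → clear
Obstacle 4 [(13,22) (18,14) (24,13) (24,22)]:
  edge (13,22)–(18,14): clear
  edge (18,14)–(24,13): clear
  edge (24,13)–(24,22): clear
  edge (24,22)–(13,22): clear
  midpoint (23/2,23/2) outside
  → clear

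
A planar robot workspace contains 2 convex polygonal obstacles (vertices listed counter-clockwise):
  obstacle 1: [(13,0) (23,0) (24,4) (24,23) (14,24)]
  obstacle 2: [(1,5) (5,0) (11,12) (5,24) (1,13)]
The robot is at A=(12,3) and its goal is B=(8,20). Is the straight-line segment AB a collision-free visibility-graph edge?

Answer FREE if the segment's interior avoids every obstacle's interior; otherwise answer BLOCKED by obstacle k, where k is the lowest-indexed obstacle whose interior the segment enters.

BLOCKED by obstacle 2

Obstacle 1 [(13,0) (23,0) (24,4) (24,23) (14,24)]:
  edge (13,0)–(23,0): clear
  edge (23,0)–(24,4): clear
  edge (24,4)–(24,23): clear
  edge (24,23)–(14,24): clear
  edge (14,24)–(13,0): clear
  midpoint (10,23/2) outside
  → clear
Obstacle 2 [(1,5) (5,0) (11,12) (5,24) (1,13)]:
  edge (1,5)–(5,0): clear
  edge (5,0)–(11,12): crosses AB
  edge (11,12)–(5,24): crosses AB
  edge (5,24)–(1,13): clear
  edge (1,13)–(1,5): clear
  → BLOCKED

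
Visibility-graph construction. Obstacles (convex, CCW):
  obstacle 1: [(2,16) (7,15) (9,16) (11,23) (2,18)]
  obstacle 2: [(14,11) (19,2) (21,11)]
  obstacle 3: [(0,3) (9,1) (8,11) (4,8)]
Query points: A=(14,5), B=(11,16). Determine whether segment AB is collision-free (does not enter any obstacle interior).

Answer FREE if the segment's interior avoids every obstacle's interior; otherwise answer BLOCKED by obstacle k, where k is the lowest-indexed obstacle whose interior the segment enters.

Obstacle 1 [(2,16) (7,15) (9,16) (11,23) (2,18)]:
  edge (2,16)–(7,15): clear
  edge (7,15)–(9,16): clear
  edge (9,16)–(11,23): clear
  edge (11,23)–(2,18): clear
  edge (2,18)–(2,16): clear
  midpoint (25/2,21/2) outside
  → clear
Obstacle 2 [(14,11) (19,2) (21,11)]:
  edge (14,11)–(19,2): clear
  edge (19,2)–(21,11): clear
  edge (21,11)–(14,11): clear
  midpoint (25/2,21/2) outside
  → clear
Obstacle 3 [(0,3) (9,1) (8,11) (4,8)]:
  edge (0,3)–(9,1): clear
  edge (9,1)–(8,11): clear
  edge (8,11)–(4,8): clear
  edge (4,8)–(0,3): clear
  midpoint (25/2,21/2) outside
  → clear

FREE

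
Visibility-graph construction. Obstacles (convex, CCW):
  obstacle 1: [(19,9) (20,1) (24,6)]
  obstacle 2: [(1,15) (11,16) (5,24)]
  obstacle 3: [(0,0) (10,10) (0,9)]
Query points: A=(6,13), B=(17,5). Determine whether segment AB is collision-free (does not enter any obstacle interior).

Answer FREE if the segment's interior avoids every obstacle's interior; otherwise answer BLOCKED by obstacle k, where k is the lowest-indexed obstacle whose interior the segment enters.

FREE

Obstacle 1 [(19,9) (20,1) (24,6)]:
  edge (19,9)–(20,1): clear
  edge (20,1)–(24,6): clear
  edge (24,6)–(19,9): clear
  midpoint (23/2,9) outside
  → clear
Obstacle 2 [(1,15) (11,16) (5,24)]:
  edge (1,15)–(11,16): clear
  edge (11,16)–(5,24): clear
  edge (5,24)–(1,15): clear
  midpoint (23/2,9) outside
  → clear
Obstacle 3 [(0,0) (10,10) (0,9)]:
  edge (0,0)–(10,10): clear
  edge (10,10)–(0,9): clear
  edge (0,9)–(0,0): clear
  midpoint (23/2,9) outside
  → clear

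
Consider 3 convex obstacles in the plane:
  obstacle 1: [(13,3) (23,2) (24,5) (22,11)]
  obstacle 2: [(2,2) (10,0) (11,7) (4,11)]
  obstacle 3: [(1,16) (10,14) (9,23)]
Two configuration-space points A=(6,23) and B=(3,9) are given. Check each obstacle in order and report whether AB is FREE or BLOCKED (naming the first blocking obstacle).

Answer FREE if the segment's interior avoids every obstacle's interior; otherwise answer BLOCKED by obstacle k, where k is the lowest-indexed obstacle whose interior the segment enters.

Obstacle 1 [(13,3) (23,2) (24,5) (22,11)]:
  edge (13,3)–(23,2): clear
  edge (23,2)–(24,5): clear
  edge (24,5)–(22,11): clear
  edge (22,11)–(13,3): clear
  midpoint (9/2,16) outside
  → clear
Obstacle 2 [(2,2) (10,0) (11,7) (4,11)]:
  edge (2,2)–(10,0): clear
  edge (10,0)–(11,7): clear
  edge (11,7)–(4,11): clear
  edge (4,11)–(2,2): clear
  midpoint (9/2,16) outside
  → clear
Obstacle 3 [(1,16) (10,14) (9,23)]:
  edge (1,16)–(10,14): crosses AB
  edge (10,14)–(9,23): clear
  edge (9,23)–(1,16): crosses AB
  → BLOCKED

BLOCKED by obstacle 3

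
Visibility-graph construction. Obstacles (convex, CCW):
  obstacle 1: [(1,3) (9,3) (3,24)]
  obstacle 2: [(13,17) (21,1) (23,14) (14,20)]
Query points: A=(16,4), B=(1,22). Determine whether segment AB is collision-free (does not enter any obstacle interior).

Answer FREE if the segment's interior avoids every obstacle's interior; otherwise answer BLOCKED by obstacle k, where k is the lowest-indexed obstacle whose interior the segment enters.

BLOCKED by obstacle 1

Obstacle 1 [(1,3) (9,3) (3,24)]:
  edge (1,3)–(9,3): clear
  edge (9,3)–(3,24): crosses AB
  edge (3,24)–(1,3): crosses AB
  → BLOCKED
Obstacle 2 [(13,17) (21,1) (23,14) (14,20)]:
  edge (13,17)–(21,1): clear
  edge (21,1)–(23,14): clear
  edge (23,14)–(14,20): clear
  edge (14,20)–(13,17): clear
  midpoint (17/2,13) outside
  → clear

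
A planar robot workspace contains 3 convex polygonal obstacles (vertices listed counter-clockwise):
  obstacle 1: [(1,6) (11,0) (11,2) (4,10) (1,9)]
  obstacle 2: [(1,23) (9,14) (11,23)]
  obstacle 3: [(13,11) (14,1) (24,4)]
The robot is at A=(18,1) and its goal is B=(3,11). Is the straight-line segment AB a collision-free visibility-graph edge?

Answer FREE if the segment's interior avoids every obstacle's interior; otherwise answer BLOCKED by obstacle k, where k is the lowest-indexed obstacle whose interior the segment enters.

Obstacle 1 [(1,6) (11,0) (11,2) (4,10) (1,9)]:
  edge (1,6)–(11,0): clear
  edge (11,0)–(11,2): clear
  edge (11,2)–(4,10): clear
  edge (4,10)–(1,9): clear
  edge (1,9)–(1,6): clear
  midpoint (21/2,6) outside
  → clear
Obstacle 2 [(1,23) (9,14) (11,23)]:
  edge (1,23)–(9,14): clear
  edge (9,14)–(11,23): clear
  edge (11,23)–(1,23): clear
  midpoint (21/2,6) outside
  → clear
Obstacle 3 [(13,11) (14,1) (24,4)]:
  edge (13,11)–(14,1): crosses AB
  edge (14,1)–(24,4): crosses AB
  edge (24,4)–(13,11): clear
  → BLOCKED

BLOCKED by obstacle 3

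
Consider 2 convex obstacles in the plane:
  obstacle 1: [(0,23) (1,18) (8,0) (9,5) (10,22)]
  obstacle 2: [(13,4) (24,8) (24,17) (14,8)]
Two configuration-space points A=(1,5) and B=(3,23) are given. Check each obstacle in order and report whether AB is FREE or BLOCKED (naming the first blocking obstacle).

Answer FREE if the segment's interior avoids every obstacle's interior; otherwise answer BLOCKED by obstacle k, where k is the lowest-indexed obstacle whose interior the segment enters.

BLOCKED by obstacle 1

Obstacle 1 [(0,23) (1,18) (8,0) (9,5) (10,22)]:
  edge (0,23)–(1,18): clear
  edge (1,18)–(8,0): crosses AB
  edge (8,0)–(9,5): clear
  edge (9,5)–(10,22): clear
  edge (10,22)–(0,23): crosses AB
  → BLOCKED
Obstacle 2 [(13,4) (24,8) (24,17) (14,8)]:
  edge (13,4)–(24,8): clear
  edge (24,8)–(24,17): clear
  edge (24,17)–(14,8): clear
  edge (14,8)–(13,4): clear
  midpoint (2,14) outside
  → clear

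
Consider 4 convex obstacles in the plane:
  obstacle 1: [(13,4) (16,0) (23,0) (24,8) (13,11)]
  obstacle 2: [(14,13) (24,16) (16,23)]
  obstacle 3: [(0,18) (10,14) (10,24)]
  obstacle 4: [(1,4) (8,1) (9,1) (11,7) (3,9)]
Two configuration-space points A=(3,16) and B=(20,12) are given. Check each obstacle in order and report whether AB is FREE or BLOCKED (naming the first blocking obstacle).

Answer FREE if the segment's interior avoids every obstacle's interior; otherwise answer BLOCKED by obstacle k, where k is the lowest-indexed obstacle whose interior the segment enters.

Obstacle 1 [(13,4) (16,0) (23,0) (24,8) (13,11)]:
  edge (13,4)–(16,0): clear
  edge (16,0)–(23,0): clear
  edge (23,0)–(24,8): clear
  edge (24,8)–(13,11): clear
  edge (13,11)–(13,4): clear
  midpoint (23/2,14) outside
  → clear
Obstacle 2 [(14,13) (24,16) (16,23)]:
  edge (14,13)–(24,16): crosses AB
  edge (24,16)–(16,23): clear
  edge (16,23)–(14,13): crosses AB
  → BLOCKED
Obstacle 3 [(0,18) (10,14) (10,24)]:
  edge (0,18)–(10,14): crosses AB
  edge (10,14)–(10,24): crosses AB
  edge (10,24)–(0,18): clear
  → BLOCKED
Obstacle 4 [(1,4) (8,1) (9,1) (11,7) (3,9)]:
  edge (1,4)–(8,1): clear
  edge (8,1)–(9,1): clear
  edge (9,1)–(11,7): clear
  edge (11,7)–(3,9): clear
  edge (3,9)–(1,4): clear
  midpoint (23/2,14) outside
  → clear

BLOCKED by obstacle 2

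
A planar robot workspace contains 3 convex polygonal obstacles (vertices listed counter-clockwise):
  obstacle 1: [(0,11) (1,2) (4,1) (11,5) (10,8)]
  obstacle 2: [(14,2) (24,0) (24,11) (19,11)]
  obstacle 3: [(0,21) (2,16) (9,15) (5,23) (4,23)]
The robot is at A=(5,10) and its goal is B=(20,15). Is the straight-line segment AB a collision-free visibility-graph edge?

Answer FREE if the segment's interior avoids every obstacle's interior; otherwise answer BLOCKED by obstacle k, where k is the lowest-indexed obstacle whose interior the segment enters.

FREE

Obstacle 1 [(0,11) (1,2) (4,1) (11,5) (10,8)]:
  edge (0,11)–(1,2): clear
  edge (1,2)–(4,1): clear
  edge (4,1)–(11,5): clear
  edge (11,5)–(10,8): clear
  edge (10,8)–(0,11): clear
  midpoint (25/2,25/2) outside
  → clear
Obstacle 2 [(14,2) (24,0) (24,11) (19,11)]:
  edge (14,2)–(24,0): clear
  edge (24,0)–(24,11): clear
  edge (24,11)–(19,11): clear
  edge (19,11)–(14,2): clear
  midpoint (25/2,25/2) outside
  → clear
Obstacle 3 [(0,21) (2,16) (9,15) (5,23) (4,23)]:
  edge (0,21)–(2,16): clear
  edge (2,16)–(9,15): clear
  edge (9,15)–(5,23): clear
  edge (5,23)–(4,23): clear
  edge (4,23)–(0,21): clear
  midpoint (25/2,25/2) outside
  → clear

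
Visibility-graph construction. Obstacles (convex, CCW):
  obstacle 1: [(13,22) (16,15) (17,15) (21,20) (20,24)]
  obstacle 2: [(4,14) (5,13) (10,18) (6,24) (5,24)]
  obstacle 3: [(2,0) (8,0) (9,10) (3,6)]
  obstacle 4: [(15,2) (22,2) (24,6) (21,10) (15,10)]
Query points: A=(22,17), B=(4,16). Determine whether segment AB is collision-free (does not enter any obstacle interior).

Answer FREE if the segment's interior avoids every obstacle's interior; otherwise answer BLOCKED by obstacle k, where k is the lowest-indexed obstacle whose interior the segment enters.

Obstacle 1 [(13,22) (16,15) (17,15) (21,20) (20,24)]:
  edge (13,22)–(16,15): crosses AB
  edge (16,15)–(17,15): clear
  edge (17,15)–(21,20): crosses AB
  edge (21,20)–(20,24): clear
  edge (20,24)–(13,22): clear
  → BLOCKED
Obstacle 2 [(4,14) (5,13) (10,18) (6,24) (5,24)]:
  edge (4,14)–(5,13): clear
  edge (5,13)–(10,18): crosses AB
  edge (10,18)–(6,24): clear
  edge (6,24)–(5,24): clear
  edge (5,24)–(4,14): crosses AB
  → BLOCKED
Obstacle 3 [(2,0) (8,0) (9,10) (3,6)]:
  edge (2,0)–(8,0): clear
  edge (8,0)–(9,10): clear
  edge (9,10)–(3,6): clear
  edge (3,6)–(2,0): clear
  midpoint (13,33/2) outside
  → clear
Obstacle 4 [(15,2) (22,2) (24,6) (21,10) (15,10)]:
  edge (15,2)–(22,2): clear
  edge (22,2)–(24,6): clear
  edge (24,6)–(21,10): clear
  edge (21,10)–(15,10): clear
  edge (15,10)–(15,2): clear
  midpoint (13,33/2) outside
  → clear

BLOCKED by obstacle 1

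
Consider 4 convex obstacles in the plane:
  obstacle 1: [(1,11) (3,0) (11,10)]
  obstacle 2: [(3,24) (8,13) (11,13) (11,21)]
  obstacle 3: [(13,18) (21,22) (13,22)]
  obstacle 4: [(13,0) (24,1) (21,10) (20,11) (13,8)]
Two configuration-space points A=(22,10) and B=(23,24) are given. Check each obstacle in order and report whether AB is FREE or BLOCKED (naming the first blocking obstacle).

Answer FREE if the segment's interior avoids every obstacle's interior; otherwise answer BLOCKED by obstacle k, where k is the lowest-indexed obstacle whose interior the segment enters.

FREE

Obstacle 1 [(1,11) (3,0) (11,10)]:
  edge (1,11)–(3,0): clear
  edge (3,0)–(11,10): clear
  edge (11,10)–(1,11): clear
  midpoint (45/2,17) outside
  → clear
Obstacle 2 [(3,24) (8,13) (11,13) (11,21)]:
  edge (3,24)–(8,13): clear
  edge (8,13)–(11,13): clear
  edge (11,13)–(11,21): clear
  edge (11,21)–(3,24): clear
  midpoint (45/2,17) outside
  → clear
Obstacle 3 [(13,18) (21,22) (13,22)]:
  edge (13,18)–(21,22): clear
  edge (21,22)–(13,22): clear
  edge (13,22)–(13,18): clear
  midpoint (45/2,17) outside
  → clear
Obstacle 4 [(13,0) (24,1) (21,10) (20,11) (13,8)]:
  edge (13,0)–(24,1): clear
  edge (24,1)–(21,10): clear
  edge (21,10)–(20,11): clear
  edge (20,11)–(13,8): clear
  edge (13,8)–(13,0): clear
  midpoint (45/2,17) outside
  → clear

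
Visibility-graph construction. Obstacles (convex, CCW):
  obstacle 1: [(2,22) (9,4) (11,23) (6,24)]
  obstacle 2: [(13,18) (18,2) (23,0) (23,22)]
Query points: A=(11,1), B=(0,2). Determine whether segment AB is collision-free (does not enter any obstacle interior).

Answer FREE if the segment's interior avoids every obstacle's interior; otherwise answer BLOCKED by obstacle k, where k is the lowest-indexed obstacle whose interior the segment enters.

Obstacle 1 [(2,22) (9,4) (11,23) (6,24)]:
  edge (2,22)–(9,4): clear
  edge (9,4)–(11,23): clear
  edge (11,23)–(6,24): clear
  edge (6,24)–(2,22): clear
  midpoint (11/2,3/2) outside
  → clear
Obstacle 2 [(13,18) (18,2) (23,0) (23,22)]:
  edge (13,18)–(18,2): clear
  edge (18,2)–(23,0): clear
  edge (23,0)–(23,22): clear
  edge (23,22)–(13,18): clear
  midpoint (11/2,3/2) outside
  → clear

FREE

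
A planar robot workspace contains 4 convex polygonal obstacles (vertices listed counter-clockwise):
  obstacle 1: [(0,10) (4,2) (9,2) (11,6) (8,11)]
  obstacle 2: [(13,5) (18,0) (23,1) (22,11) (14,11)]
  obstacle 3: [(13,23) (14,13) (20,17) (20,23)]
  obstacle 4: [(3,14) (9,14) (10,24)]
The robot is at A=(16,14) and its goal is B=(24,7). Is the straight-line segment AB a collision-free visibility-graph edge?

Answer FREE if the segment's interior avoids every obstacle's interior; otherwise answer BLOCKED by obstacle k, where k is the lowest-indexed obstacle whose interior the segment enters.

Obstacle 1 [(0,10) (4,2) (9,2) (11,6) (8,11)]:
  edge (0,10)–(4,2): clear
  edge (4,2)–(9,2): clear
  edge (9,2)–(11,6): clear
  edge (11,6)–(8,11): clear
  edge (8,11)–(0,10): clear
  midpoint (20,21/2) outside
  → clear
Obstacle 2 [(13,5) (18,0) (23,1) (22,11) (14,11)]:
  edge (13,5)–(18,0): clear
  edge (18,0)–(23,1): clear
  edge (23,1)–(22,11): crosses AB
  edge (22,11)–(14,11): crosses AB
  edge (14,11)–(13,5): clear
  → BLOCKED
Obstacle 3 [(13,23) (14,13) (20,17) (20,23)]:
  edge (13,23)–(14,13): clear
  edge (14,13)–(20,17): clear
  edge (20,17)–(20,23): clear
  edge (20,23)–(13,23): clear
  midpoint (20,21/2) outside
  → clear
Obstacle 4 [(3,14) (9,14) (10,24)]:
  edge (3,14)–(9,14): clear
  edge (9,14)–(10,24): clear
  edge (10,24)–(3,14): clear
  midpoint (20,21/2) outside
  → clear

BLOCKED by obstacle 2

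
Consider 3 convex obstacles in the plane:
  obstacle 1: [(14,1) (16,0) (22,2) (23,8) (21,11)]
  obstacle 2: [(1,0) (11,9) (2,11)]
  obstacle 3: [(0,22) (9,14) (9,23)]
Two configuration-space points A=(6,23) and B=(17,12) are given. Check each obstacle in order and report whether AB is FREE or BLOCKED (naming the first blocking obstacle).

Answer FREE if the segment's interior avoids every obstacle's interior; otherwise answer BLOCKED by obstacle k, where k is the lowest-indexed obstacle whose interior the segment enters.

Obstacle 1 [(14,1) (16,0) (22,2) (23,8) (21,11)]:
  edge (14,1)–(16,0): clear
  edge (16,0)–(22,2): clear
  edge (22,2)–(23,8): clear
  edge (23,8)–(21,11): clear
  edge (21,11)–(14,1): clear
  midpoint (23/2,35/2) outside
  → clear
Obstacle 2 [(1,0) (11,9) (2,11)]:
  edge (1,0)–(11,9): clear
  edge (11,9)–(2,11): clear
  edge (2,11)–(1,0): clear
  midpoint (23/2,35/2) outside
  → clear
Obstacle 3 [(0,22) (9,14) (9,23)]:
  edge (0,22)–(9,14): clear
  edge (9,14)–(9,23): crosses AB
  edge (9,23)–(0,22): crosses AB
  → BLOCKED

BLOCKED by obstacle 3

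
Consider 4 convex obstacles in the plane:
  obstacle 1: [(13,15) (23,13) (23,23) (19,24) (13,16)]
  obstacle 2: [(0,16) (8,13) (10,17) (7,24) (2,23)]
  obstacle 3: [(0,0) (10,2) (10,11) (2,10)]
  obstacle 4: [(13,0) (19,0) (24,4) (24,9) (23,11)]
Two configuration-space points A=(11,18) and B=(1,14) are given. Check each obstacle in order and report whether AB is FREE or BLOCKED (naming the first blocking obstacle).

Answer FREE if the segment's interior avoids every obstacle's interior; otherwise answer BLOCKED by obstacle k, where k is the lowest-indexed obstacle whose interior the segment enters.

BLOCKED by obstacle 2

Obstacle 1 [(13,15) (23,13) (23,23) (19,24) (13,16)]:
  edge (13,15)–(23,13): clear
  edge (23,13)–(23,23): clear
  edge (23,23)–(19,24): clear
  edge (19,24)–(13,16): clear
  edge (13,16)–(13,15): clear
  midpoint (6,16) outside
  → clear
Obstacle 2 [(0,16) (8,13) (10,17) (7,24) (2,23)]:
  edge (0,16)–(8,13): crosses AB
  edge (8,13)–(10,17): clear
  edge (10,17)–(7,24): crosses AB
  edge (7,24)–(2,23): clear
  edge (2,23)–(0,16): clear
  → BLOCKED
Obstacle 3 [(0,0) (10,2) (10,11) (2,10)]:
  edge (0,0)–(10,2): clear
  edge (10,2)–(10,11): clear
  edge (10,11)–(2,10): clear
  edge (2,10)–(0,0): clear
  midpoint (6,16) outside
  → clear
Obstacle 4 [(13,0) (19,0) (24,4) (24,9) (23,11)]:
  edge (13,0)–(19,0): clear
  edge (19,0)–(24,4): clear
  edge (24,4)–(24,9): clear
  edge (24,9)–(23,11): clear
  edge (23,11)–(13,0): clear
  midpoint (6,16) outside
  → clear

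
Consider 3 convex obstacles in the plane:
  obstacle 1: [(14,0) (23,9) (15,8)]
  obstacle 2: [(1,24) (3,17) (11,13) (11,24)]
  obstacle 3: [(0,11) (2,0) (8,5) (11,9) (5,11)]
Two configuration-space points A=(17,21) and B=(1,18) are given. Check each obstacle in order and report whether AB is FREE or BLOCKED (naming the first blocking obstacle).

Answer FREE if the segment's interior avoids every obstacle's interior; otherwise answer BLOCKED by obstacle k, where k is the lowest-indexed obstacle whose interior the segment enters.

Obstacle 1 [(14,0) (23,9) (15,8)]:
  edge (14,0)–(23,9): clear
  edge (23,9)–(15,8): clear
  edge (15,8)–(14,0): clear
  midpoint (9,39/2) outside
  → clear
Obstacle 2 [(1,24) (3,17) (11,13) (11,24)]:
  edge (1,24)–(3,17): crosses AB
  edge (3,17)–(11,13): clear
  edge (11,13)–(11,24): crosses AB
  edge (11,24)–(1,24): clear
  → BLOCKED
Obstacle 3 [(0,11) (2,0) (8,5) (11,9) (5,11)]:
  edge (0,11)–(2,0): clear
  edge (2,0)–(8,5): clear
  edge (8,5)–(11,9): clear
  edge (11,9)–(5,11): clear
  edge (5,11)–(0,11): clear
  midpoint (9,39/2) outside
  → clear

BLOCKED by obstacle 2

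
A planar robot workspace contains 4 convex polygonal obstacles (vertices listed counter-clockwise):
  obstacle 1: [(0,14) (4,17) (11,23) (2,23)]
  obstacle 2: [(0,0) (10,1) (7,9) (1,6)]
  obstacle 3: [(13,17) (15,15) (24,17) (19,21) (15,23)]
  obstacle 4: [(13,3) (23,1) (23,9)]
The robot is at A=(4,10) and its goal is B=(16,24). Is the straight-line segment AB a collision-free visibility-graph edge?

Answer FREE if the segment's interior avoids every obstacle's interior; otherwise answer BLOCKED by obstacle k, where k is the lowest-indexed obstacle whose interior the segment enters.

Obstacle 1 [(0,14) (4,17) (11,23) (2,23)]:
  edge (0,14)–(4,17): clear
  edge (4,17)–(11,23): clear
  edge (11,23)–(2,23): clear
  edge (2,23)–(0,14): clear
  midpoint (10,17) outside
  → clear
Obstacle 2 [(0,0) (10,1) (7,9) (1,6)]:
  edge (0,0)–(10,1): clear
  edge (10,1)–(7,9): clear
  edge (7,9)–(1,6): clear
  edge (1,6)–(0,0): clear
  midpoint (10,17) outside
  → clear
Obstacle 3 [(13,17) (15,15) (24,17) (19,21) (15,23)]:
  edge (13,17)–(15,15): clear
  edge (15,15)–(24,17): clear
  edge (24,17)–(19,21): clear
  edge (19,21)–(15,23): crosses AB
  edge (15,23)–(13,17): crosses AB
  → BLOCKED
Obstacle 4 [(13,3) (23,1) (23,9)]:
  edge (13,3)–(23,1): clear
  edge (23,1)–(23,9): clear
  edge (23,9)–(13,3): clear
  midpoint (10,17) outside
  → clear

BLOCKED by obstacle 3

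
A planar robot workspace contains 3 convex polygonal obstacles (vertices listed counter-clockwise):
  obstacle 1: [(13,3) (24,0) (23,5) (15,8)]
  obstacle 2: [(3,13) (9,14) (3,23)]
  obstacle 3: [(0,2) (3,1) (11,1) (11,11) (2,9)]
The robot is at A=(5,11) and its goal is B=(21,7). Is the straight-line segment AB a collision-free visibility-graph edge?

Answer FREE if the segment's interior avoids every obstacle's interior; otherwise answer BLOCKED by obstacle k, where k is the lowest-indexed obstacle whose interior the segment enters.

Obstacle 1 [(13,3) (24,0) (23,5) (15,8)]:
  edge (13,3)–(24,0): clear
  edge (24,0)–(23,5): clear
  edge (23,5)–(15,8): clear
  edge (15,8)–(13,3): clear
  midpoint (13,9) outside
  → clear
Obstacle 2 [(3,13) (9,14) (3,23)]:
  edge (3,13)–(9,14): clear
  edge (9,14)–(3,23): clear
  edge (3,23)–(3,13): clear
  midpoint (13,9) outside
  → clear
Obstacle 3 [(0,2) (3,1) (11,1) (11,11) (2,9)]:
  edge (0,2)–(3,1): clear
  edge (3,1)–(11,1): clear
  edge (11,1)–(11,11): crosses AB
  edge (11,11)–(2,9): crosses AB
  edge (2,9)–(0,2): clear
  → BLOCKED

BLOCKED by obstacle 3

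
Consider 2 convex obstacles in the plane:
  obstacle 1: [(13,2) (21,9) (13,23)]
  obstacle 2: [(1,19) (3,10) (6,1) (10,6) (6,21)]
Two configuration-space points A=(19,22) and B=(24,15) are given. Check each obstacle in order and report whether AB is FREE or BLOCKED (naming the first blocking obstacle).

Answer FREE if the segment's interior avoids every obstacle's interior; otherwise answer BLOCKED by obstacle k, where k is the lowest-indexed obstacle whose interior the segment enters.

FREE

Obstacle 1 [(13,2) (21,9) (13,23)]:
  edge (13,2)–(21,9): clear
  edge (21,9)–(13,23): clear
  edge (13,23)–(13,2): clear
  midpoint (43/2,37/2) outside
  → clear
Obstacle 2 [(1,19) (3,10) (6,1) (10,6) (6,21)]:
  edge (1,19)–(3,10): clear
  edge (3,10)–(6,1): clear
  edge (6,1)–(10,6): clear
  edge (10,6)–(6,21): clear
  edge (6,21)–(1,19): clear
  midpoint (43/2,37/2) outside
  → clear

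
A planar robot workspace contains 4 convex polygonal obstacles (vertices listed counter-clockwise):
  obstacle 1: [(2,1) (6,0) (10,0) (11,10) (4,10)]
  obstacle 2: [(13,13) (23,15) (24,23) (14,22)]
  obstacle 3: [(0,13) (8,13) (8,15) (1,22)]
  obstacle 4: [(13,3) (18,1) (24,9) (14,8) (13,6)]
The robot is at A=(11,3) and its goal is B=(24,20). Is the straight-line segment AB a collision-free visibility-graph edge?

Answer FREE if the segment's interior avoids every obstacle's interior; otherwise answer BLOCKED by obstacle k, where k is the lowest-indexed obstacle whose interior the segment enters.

BLOCKED by obstacle 2

Obstacle 1 [(2,1) (6,0) (10,0) (11,10) (4,10)]:
  edge (2,1)–(6,0): clear
  edge (6,0)–(10,0): clear
  edge (10,0)–(11,10): clear
  edge (11,10)–(4,10): clear
  edge (4,10)–(2,1): clear
  midpoint (35/2,23/2) outside
  → clear
Obstacle 2 [(13,13) (23,15) (24,23) (14,22)]:
  edge (13,13)–(23,15): crosses AB
  edge (23,15)–(24,23): crosses AB
  edge (24,23)–(14,22): clear
  edge (14,22)–(13,13): clear
  → BLOCKED
Obstacle 3 [(0,13) (8,13) (8,15) (1,22)]:
  edge (0,13)–(8,13): clear
  edge (8,13)–(8,15): clear
  edge (8,15)–(1,22): clear
  edge (1,22)–(0,13): clear
  midpoint (35/2,23/2) outside
  → clear
Obstacle 4 [(13,3) (18,1) (24,9) (14,8) (13,6)]:
  edge (13,3)–(18,1): clear
  edge (18,1)–(24,9): clear
  edge (24,9)–(14,8): crosses AB
  edge (14,8)–(13,6): clear
  edge (13,6)–(13,3): crosses AB
  → BLOCKED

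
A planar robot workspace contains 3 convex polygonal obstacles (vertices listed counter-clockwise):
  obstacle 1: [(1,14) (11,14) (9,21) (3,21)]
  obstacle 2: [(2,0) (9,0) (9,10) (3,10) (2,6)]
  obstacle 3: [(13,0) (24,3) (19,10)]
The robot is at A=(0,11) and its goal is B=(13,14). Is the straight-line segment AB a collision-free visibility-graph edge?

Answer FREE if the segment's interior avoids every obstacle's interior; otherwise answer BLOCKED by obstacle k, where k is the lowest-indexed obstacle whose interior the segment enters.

Obstacle 1 [(1,14) (11,14) (9,21) (3,21)]:
  edge (1,14)–(11,14): clear
  edge (11,14)–(9,21): clear
  edge (9,21)–(3,21): clear
  edge (3,21)–(1,14): clear
  midpoint (13/2,25/2) outside
  → clear
Obstacle 2 [(2,0) (9,0) (9,10) (3,10) (2,6)]:
  edge (2,0)–(9,0): clear
  edge (9,0)–(9,10): clear
  edge (9,10)–(3,10): clear
  edge (3,10)–(2,6): clear
  edge (2,6)–(2,0): clear
  midpoint (13/2,25/2) outside
  → clear
Obstacle 3 [(13,0) (24,3) (19,10)]:
  edge (13,0)–(24,3): clear
  edge (24,3)–(19,10): clear
  edge (19,10)–(13,0): clear
  midpoint (13/2,25/2) outside
  → clear

FREE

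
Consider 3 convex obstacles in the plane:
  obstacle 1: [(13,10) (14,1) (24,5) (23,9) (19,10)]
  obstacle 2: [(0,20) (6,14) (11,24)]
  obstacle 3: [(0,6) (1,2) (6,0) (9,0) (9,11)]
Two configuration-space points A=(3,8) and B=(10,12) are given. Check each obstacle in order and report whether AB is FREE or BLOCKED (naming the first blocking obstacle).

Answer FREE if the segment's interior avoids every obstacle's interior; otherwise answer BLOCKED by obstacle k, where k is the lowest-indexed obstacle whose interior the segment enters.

FREE

Obstacle 1 [(13,10) (14,1) (24,5) (23,9) (19,10)]:
  edge (13,10)–(14,1): clear
  edge (14,1)–(24,5): clear
  edge (24,5)–(23,9): clear
  edge (23,9)–(19,10): clear
  edge (19,10)–(13,10): clear
  midpoint (13/2,10) outside
  → clear
Obstacle 2 [(0,20) (6,14) (11,24)]:
  edge (0,20)–(6,14): clear
  edge (6,14)–(11,24): clear
  edge (11,24)–(0,20): clear
  midpoint (13/2,10) outside
  → clear
Obstacle 3 [(0,6) (1,2) (6,0) (9,0) (9,11)]:
  edge (0,6)–(1,2): clear
  edge (1,2)–(6,0): clear
  edge (6,0)–(9,0): clear
  edge (9,0)–(9,11): clear
  edge (9,11)–(0,6): clear
  midpoint (13/2,10) outside
  → clear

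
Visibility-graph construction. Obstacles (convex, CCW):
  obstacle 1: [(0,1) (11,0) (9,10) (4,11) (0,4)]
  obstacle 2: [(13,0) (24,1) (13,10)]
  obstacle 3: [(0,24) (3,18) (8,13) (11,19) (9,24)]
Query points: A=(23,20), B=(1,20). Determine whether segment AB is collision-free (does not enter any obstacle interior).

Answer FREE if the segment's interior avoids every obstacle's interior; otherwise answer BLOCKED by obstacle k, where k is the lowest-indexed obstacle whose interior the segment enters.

Obstacle 1 [(0,1) (11,0) (9,10) (4,11) (0,4)]:
  edge (0,1)–(11,0): clear
  edge (11,0)–(9,10): clear
  edge (9,10)–(4,11): clear
  edge (4,11)–(0,4): clear
  edge (0,4)–(0,1): clear
  midpoint (12,20) outside
  → clear
Obstacle 2 [(13,0) (24,1) (13,10)]:
  edge (13,0)–(24,1): clear
  edge (24,1)–(13,10): clear
  edge (13,10)–(13,0): clear
  midpoint (12,20) outside
  → clear
Obstacle 3 [(0,24) (3,18) (8,13) (11,19) (9,24)]:
  edge (0,24)–(3,18): crosses AB
  edge (3,18)–(8,13): clear
  edge (8,13)–(11,19): clear
  edge (11,19)–(9,24): crosses AB
  edge (9,24)–(0,24): clear
  → BLOCKED

BLOCKED by obstacle 3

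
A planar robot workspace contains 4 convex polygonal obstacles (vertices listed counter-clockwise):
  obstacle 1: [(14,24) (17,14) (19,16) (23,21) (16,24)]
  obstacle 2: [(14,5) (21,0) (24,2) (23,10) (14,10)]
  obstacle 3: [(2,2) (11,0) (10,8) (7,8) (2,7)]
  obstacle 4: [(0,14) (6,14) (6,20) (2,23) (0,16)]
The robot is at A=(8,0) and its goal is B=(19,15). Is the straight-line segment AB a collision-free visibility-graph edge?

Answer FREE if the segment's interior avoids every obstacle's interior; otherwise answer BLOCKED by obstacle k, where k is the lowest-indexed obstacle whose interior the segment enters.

Obstacle 1 [(14,24) (17,14) (19,16) (23,21) (16,24)]:
  edge (14,24)–(17,14): clear
  edge (17,14)–(19,16): clear
  edge (19,16)–(23,21): clear
  edge (23,21)–(16,24): clear
  edge (16,24)–(14,24): clear
  midpoint (27/2,15/2) outside
  → clear
Obstacle 2 [(14,5) (21,0) (24,2) (23,10) (14,10)]:
  edge (14,5)–(21,0): clear
  edge (21,0)–(24,2): clear
  edge (24,2)–(23,10): clear
  edge (23,10)–(14,10): crosses AB
  edge (14,10)–(14,5): crosses AB
  → BLOCKED
Obstacle 3 [(2,2) (11,0) (10,8) (7,8) (2,7)]:
  edge (2,2)–(11,0): crosses AB
  edge (11,0)–(10,8): crosses AB
  edge (10,8)–(7,8): clear
  edge (7,8)–(2,7): clear
  edge (2,7)–(2,2): clear
  → BLOCKED
Obstacle 4 [(0,14) (6,14) (6,20) (2,23) (0,16)]:
  edge (0,14)–(6,14): clear
  edge (6,14)–(6,20): clear
  edge (6,20)–(2,23): clear
  edge (2,23)–(0,16): clear
  edge (0,16)–(0,14): clear
  midpoint (27/2,15/2) outside
  → clear

BLOCKED by obstacle 2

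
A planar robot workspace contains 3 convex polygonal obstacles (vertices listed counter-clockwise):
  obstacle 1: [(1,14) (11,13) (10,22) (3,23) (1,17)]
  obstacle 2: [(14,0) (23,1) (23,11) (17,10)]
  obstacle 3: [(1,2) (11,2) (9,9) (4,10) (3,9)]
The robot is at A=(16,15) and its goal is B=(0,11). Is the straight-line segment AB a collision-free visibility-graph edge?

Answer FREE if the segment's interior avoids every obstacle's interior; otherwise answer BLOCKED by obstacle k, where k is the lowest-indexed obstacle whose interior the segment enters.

Obstacle 1 [(1,14) (11,13) (10,22) (3,23) (1,17)]:
  edge (1,14)–(11,13): crosses AB
  edge (11,13)–(10,22): crosses AB
  edge (10,22)–(3,23): clear
  edge (3,23)–(1,17): clear
  edge (1,17)–(1,14): clear
  → BLOCKED
Obstacle 2 [(14,0) (23,1) (23,11) (17,10)]:
  edge (14,0)–(23,1): clear
  edge (23,1)–(23,11): clear
  edge (23,11)–(17,10): clear
  edge (17,10)–(14,0): clear
  midpoint (8,13) outside
  → clear
Obstacle 3 [(1,2) (11,2) (9,9) (4,10) (3,9)]:
  edge (1,2)–(11,2): clear
  edge (11,2)–(9,9): clear
  edge (9,9)–(4,10): clear
  edge (4,10)–(3,9): clear
  edge (3,9)–(1,2): clear
  midpoint (8,13) outside
  → clear

BLOCKED by obstacle 1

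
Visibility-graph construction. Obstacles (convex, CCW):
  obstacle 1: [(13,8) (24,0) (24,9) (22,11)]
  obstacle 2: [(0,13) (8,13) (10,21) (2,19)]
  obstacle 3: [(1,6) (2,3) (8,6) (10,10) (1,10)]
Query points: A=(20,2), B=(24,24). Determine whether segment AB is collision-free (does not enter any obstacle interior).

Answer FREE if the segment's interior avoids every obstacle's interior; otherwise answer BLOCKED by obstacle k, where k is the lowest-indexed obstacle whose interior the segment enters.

BLOCKED by obstacle 1

Obstacle 1 [(13,8) (24,0) (24,9) (22,11)]:
  edge (13,8)–(24,0): crosses AB
  edge (24,0)–(24,9): clear
  edge (24,9)–(22,11): clear
  edge (22,11)–(13,8): crosses AB
  → BLOCKED
Obstacle 2 [(0,13) (8,13) (10,21) (2,19)]:
  edge (0,13)–(8,13): clear
  edge (8,13)–(10,21): clear
  edge (10,21)–(2,19): clear
  edge (2,19)–(0,13): clear
  midpoint (22,13) outside
  → clear
Obstacle 3 [(1,6) (2,3) (8,6) (10,10) (1,10)]:
  edge (1,6)–(2,3): clear
  edge (2,3)–(8,6): clear
  edge (8,6)–(10,10): clear
  edge (10,10)–(1,10): clear
  edge (1,10)–(1,6): clear
  midpoint (22,13) outside
  → clear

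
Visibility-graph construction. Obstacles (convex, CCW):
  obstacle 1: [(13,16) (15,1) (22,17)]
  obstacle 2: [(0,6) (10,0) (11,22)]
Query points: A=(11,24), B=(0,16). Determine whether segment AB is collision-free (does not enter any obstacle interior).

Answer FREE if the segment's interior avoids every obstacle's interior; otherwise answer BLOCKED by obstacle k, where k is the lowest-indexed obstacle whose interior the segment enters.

FREE

Obstacle 1 [(13,16) (15,1) (22,17)]:
  edge (13,16)–(15,1): clear
  edge (15,1)–(22,17): clear
  edge (22,17)–(13,16): clear
  midpoint (11/2,20) outside
  → clear
Obstacle 2 [(0,6) (10,0) (11,22)]:
  edge (0,6)–(10,0): clear
  edge (10,0)–(11,22): clear
  edge (11,22)–(0,6): clear
  midpoint (11/2,20) outside
  → clear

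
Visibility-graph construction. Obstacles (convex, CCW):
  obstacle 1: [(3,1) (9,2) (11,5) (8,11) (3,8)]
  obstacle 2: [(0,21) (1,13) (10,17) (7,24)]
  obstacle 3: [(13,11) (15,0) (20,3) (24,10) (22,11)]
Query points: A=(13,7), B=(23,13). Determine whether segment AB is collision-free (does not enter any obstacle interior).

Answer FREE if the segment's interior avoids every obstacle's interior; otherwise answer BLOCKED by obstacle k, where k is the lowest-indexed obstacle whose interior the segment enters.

BLOCKED by obstacle 3

Obstacle 1 [(3,1) (9,2) (11,5) (8,11) (3,8)]:
  edge (3,1)–(9,2): clear
  edge (9,2)–(11,5): clear
  edge (11,5)–(8,11): clear
  edge (8,11)–(3,8): clear
  edge (3,8)–(3,1): clear
  midpoint (18,10) outside
  → clear
Obstacle 2 [(0,21) (1,13) (10,17) (7,24)]:
  edge (0,21)–(1,13): clear
  edge (1,13)–(10,17): clear
  edge (10,17)–(7,24): clear
  edge (7,24)–(0,21): clear
  midpoint (18,10) outside
  → clear
Obstacle 3 [(13,11) (15,0) (20,3) (24,10) (22,11)]:
  edge (13,11)–(15,0): crosses AB
  edge (15,0)–(20,3): clear
  edge (20,3)–(24,10): clear
  edge (24,10)–(22,11): clear
  edge (22,11)–(13,11): crosses AB
  → BLOCKED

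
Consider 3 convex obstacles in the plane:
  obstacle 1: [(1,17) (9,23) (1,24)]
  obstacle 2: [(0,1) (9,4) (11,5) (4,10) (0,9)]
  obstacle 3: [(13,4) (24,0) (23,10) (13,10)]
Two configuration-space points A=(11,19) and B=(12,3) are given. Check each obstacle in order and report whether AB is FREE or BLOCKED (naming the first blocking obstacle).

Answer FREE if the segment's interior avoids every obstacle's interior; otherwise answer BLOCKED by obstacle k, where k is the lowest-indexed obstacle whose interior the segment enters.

FREE

Obstacle 1 [(1,17) (9,23) (1,24)]:
  edge (1,17)–(9,23): clear
  edge (9,23)–(1,24): clear
  edge (1,24)–(1,17): clear
  midpoint (23/2,11) outside
  → clear
Obstacle 2 [(0,1) (9,4) (11,5) (4,10) (0,9)]:
  edge (0,1)–(9,4): clear
  edge (9,4)–(11,5): clear
  edge (11,5)–(4,10): clear
  edge (4,10)–(0,9): clear
  edge (0,9)–(0,1): clear
  midpoint (23/2,11) outside
  → clear
Obstacle 3 [(13,4) (24,0) (23,10) (13,10)]:
  edge (13,4)–(24,0): clear
  edge (24,0)–(23,10): clear
  edge (23,10)–(13,10): clear
  edge (13,10)–(13,4): clear
  midpoint (23/2,11) outside
  → clear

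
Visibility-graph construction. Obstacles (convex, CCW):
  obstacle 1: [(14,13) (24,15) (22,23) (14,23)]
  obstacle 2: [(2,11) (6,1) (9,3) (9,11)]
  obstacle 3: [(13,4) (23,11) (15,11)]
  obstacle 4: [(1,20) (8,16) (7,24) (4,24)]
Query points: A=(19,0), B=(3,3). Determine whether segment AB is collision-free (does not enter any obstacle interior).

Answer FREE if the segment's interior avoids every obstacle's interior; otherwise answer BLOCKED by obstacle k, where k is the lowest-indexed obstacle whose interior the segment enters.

BLOCKED by obstacle 2

Obstacle 1 [(14,13) (24,15) (22,23) (14,23)]:
  edge (14,13)–(24,15): clear
  edge (24,15)–(22,23): clear
  edge (22,23)–(14,23): clear
  edge (14,23)–(14,13): clear
  midpoint (11,3/2) outside
  → clear
Obstacle 2 [(2,11) (6,1) (9,3) (9,11)]:
  edge (2,11)–(6,1): crosses AB
  edge (6,1)–(9,3): crosses AB
  edge (9,3)–(9,11): clear
  edge (9,11)–(2,11): clear
  → BLOCKED
Obstacle 3 [(13,4) (23,11) (15,11)]:
  edge (13,4)–(23,11): clear
  edge (23,11)–(15,11): clear
  edge (15,11)–(13,4): clear
  midpoint (11,3/2) outside
  → clear
Obstacle 4 [(1,20) (8,16) (7,24) (4,24)]:
  edge (1,20)–(8,16): clear
  edge (8,16)–(7,24): clear
  edge (7,24)–(4,24): clear
  edge (4,24)–(1,20): clear
  midpoint (11,3/2) outside
  → clear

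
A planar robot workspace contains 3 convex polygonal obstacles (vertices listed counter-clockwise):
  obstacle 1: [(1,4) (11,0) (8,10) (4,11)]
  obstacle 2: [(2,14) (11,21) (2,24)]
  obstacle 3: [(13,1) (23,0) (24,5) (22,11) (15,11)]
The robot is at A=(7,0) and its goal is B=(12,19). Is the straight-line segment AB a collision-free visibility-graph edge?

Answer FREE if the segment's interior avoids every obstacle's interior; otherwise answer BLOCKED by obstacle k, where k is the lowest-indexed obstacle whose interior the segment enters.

Obstacle 1 [(1,4) (11,0) (8,10) (4,11)]:
  edge (1,4)–(11,0): crosses AB
  edge (11,0)–(8,10): crosses AB
  edge (8,10)–(4,11): clear
  edge (4,11)–(1,4): clear
  → BLOCKED
Obstacle 2 [(2,14) (11,21) (2,24)]:
  edge (2,14)–(11,21): clear
  edge (11,21)–(2,24): clear
  edge (2,24)–(2,14): clear
  midpoint (19/2,19/2) outside
  → clear
Obstacle 3 [(13,1) (23,0) (24,5) (22,11) (15,11)]:
  edge (13,1)–(23,0): clear
  edge (23,0)–(24,5): clear
  edge (24,5)–(22,11): clear
  edge (22,11)–(15,11): clear
  edge (15,11)–(13,1): clear
  midpoint (19/2,19/2) outside
  → clear

BLOCKED by obstacle 1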